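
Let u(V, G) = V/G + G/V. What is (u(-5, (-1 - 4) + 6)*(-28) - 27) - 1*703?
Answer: -2922/5 ≈ -584.40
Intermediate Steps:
u(V, G) = G/V + V/G
(u(-5, (-1 - 4) + 6)*(-28) - 27) - 1*703 = ((((-1 - 4) + 6)/(-5) - 5/((-1 - 4) + 6))*(-28) - 27) - 1*703 = (((-5 + 6)*(-⅕) - 5/(-5 + 6))*(-28) - 27) - 703 = ((1*(-⅕) - 5/1)*(-28) - 27) - 703 = ((-⅕ - 5*1)*(-28) - 27) - 703 = ((-⅕ - 5)*(-28) - 27) - 703 = (-26/5*(-28) - 27) - 703 = (728/5 - 27) - 703 = 593/5 - 703 = -2922/5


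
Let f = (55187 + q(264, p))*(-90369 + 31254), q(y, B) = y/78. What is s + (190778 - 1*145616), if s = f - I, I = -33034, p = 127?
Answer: -42412518077/13 ≈ -3.2625e+9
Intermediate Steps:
q(y, B) = y/78 (q(y, B) = y*(1/78) = y/78)
f = -42413534625/13 (f = (55187 + (1/78)*264)*(-90369 + 31254) = (55187 + 44/13)*(-59115) = (717475/13)*(-59115) = -42413534625/13 ≈ -3.2626e+9)
s = -42413105183/13 (s = -42413534625/13 - 1*(-33034) = -42413534625/13 + 33034 = -42413105183/13 ≈ -3.2625e+9)
s + (190778 - 1*145616) = -42413105183/13 + (190778 - 1*145616) = -42413105183/13 + (190778 - 145616) = -42413105183/13 + 45162 = -42412518077/13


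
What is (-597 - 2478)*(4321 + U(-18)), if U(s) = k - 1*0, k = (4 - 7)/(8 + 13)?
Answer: -93006450/7 ≈ -1.3287e+7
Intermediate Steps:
k = -⅐ (k = -3/21 = -3*1/21 = -⅐ ≈ -0.14286)
U(s) = -⅐ (U(s) = -⅐ - 1*0 = -⅐ + 0 = -⅐)
(-597 - 2478)*(4321 + U(-18)) = (-597 - 2478)*(4321 - ⅐) = -3075*30246/7 = -93006450/7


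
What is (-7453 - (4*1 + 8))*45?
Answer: -335925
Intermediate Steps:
(-7453 - (4*1 + 8))*45 = (-7453 - (4 + 8))*45 = (-7453 - 1*12)*45 = (-7453 - 12)*45 = -7465*45 = -335925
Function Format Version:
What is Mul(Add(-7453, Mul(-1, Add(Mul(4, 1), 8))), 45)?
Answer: -335925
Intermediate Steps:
Mul(Add(-7453, Mul(-1, Add(Mul(4, 1), 8))), 45) = Mul(Add(-7453, Mul(-1, Add(4, 8))), 45) = Mul(Add(-7453, Mul(-1, 12)), 45) = Mul(Add(-7453, -12), 45) = Mul(-7465, 45) = -335925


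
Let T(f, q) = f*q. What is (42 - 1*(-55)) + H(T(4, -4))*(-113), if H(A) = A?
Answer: 1905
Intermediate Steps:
(42 - 1*(-55)) + H(T(4, -4))*(-113) = (42 - 1*(-55)) + (4*(-4))*(-113) = (42 + 55) - 16*(-113) = 97 + 1808 = 1905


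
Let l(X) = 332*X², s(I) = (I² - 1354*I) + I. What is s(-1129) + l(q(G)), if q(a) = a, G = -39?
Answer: 3307150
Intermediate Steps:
s(I) = I² - 1353*I
s(-1129) + l(q(G)) = -1129*(-1353 - 1129) + 332*(-39)² = -1129*(-2482) + 332*1521 = 2802178 + 504972 = 3307150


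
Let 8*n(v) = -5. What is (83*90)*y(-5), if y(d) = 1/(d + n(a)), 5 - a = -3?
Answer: -1328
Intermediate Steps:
a = 8 (a = 5 - 1*(-3) = 5 + 3 = 8)
n(v) = -5/8 (n(v) = (⅛)*(-5) = -5/8)
y(d) = 1/(-5/8 + d) (y(d) = 1/(d - 5/8) = 1/(-5/8 + d))
(83*90)*y(-5) = (83*90)*(8/(-5 + 8*(-5))) = 7470*(8/(-5 - 40)) = 7470*(8/(-45)) = 7470*(8*(-1/45)) = 7470*(-8/45) = -1328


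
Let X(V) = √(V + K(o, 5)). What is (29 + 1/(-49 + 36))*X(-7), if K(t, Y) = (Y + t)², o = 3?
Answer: 376*√57/13 ≈ 218.36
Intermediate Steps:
X(V) = √(64 + V) (X(V) = √(V + (5 + 3)²) = √(V + 8²) = √(V + 64) = √(64 + V))
(29 + 1/(-49 + 36))*X(-7) = (29 + 1/(-49 + 36))*√(64 - 7) = (29 + 1/(-13))*√57 = (29 - 1/13)*√57 = 376*√57/13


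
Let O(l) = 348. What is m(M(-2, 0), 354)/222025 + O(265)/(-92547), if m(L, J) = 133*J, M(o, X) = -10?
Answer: 1426677718/6849249225 ≈ 0.20830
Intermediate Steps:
m(M(-2, 0), 354)/222025 + O(265)/(-92547) = (133*354)/222025 + 348/(-92547) = 47082*(1/222025) + 348*(-1/92547) = 47082/222025 - 116/30849 = 1426677718/6849249225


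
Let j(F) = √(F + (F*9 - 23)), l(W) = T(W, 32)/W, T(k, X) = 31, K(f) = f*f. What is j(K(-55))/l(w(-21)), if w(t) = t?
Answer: -21*√30227/31 ≈ -117.78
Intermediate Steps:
K(f) = f²
l(W) = 31/W
j(F) = √(-23 + 10*F) (j(F) = √(F + (9*F - 23)) = √(F + (-23 + 9*F)) = √(-23 + 10*F))
j(K(-55))/l(w(-21)) = √(-23 + 10*(-55)²)/((31/(-21))) = √(-23 + 10*3025)/((31*(-1/21))) = √(-23 + 30250)/(-31/21) = √30227*(-21/31) = -21*√30227/31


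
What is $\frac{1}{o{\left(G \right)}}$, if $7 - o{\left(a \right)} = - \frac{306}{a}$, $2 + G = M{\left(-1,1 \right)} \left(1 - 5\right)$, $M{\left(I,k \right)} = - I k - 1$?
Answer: $- \frac{1}{146} \approx -0.0068493$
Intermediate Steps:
$M{\left(I,k \right)} = -1 - I k$ ($M{\left(I,k \right)} = - I k - 1 = -1 - I k$)
$G = -2$ ($G = -2 + \left(-1 - \left(-1\right) 1\right) \left(1 - 5\right) = -2 + \left(-1 + 1\right) \left(-4\right) = -2 + 0 \left(-4\right) = -2 + 0 = -2$)
$o{\left(a \right)} = 7 + \frac{306}{a}$ ($o{\left(a \right)} = 7 - - \frac{306}{a} = 7 + \frac{306}{a}$)
$\frac{1}{o{\left(G \right)}} = \frac{1}{7 + \frac{306}{-2}} = \frac{1}{7 + 306 \left(- \frac{1}{2}\right)} = \frac{1}{7 - 153} = \frac{1}{-146} = - \frac{1}{146}$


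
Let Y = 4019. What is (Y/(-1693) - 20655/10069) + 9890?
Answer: 168517583904/17046817 ≈ 9885.6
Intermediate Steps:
(Y/(-1693) - 20655/10069) + 9890 = (4019/(-1693) - 20655/10069) + 9890 = (4019*(-1/1693) - 20655*1/10069) + 9890 = (-4019/1693 - 20655/10069) + 9890 = -75436226/17046817 + 9890 = 168517583904/17046817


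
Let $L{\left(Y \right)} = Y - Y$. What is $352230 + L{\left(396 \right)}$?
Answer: $352230$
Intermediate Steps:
$L{\left(Y \right)} = 0$
$352230 + L{\left(396 \right)} = 352230 + 0 = 352230$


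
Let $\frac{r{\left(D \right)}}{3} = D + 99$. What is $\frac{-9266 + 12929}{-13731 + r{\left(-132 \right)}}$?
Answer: $- \frac{1221}{4610} \approx -0.26486$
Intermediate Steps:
$r{\left(D \right)} = 297 + 3 D$ ($r{\left(D \right)} = 3 \left(D + 99\right) = 3 \left(99 + D\right) = 297 + 3 D$)
$\frac{-9266 + 12929}{-13731 + r{\left(-132 \right)}} = \frac{-9266 + 12929}{-13731 + \left(297 + 3 \left(-132\right)\right)} = \frac{3663}{-13731 + \left(297 - 396\right)} = \frac{3663}{-13731 - 99} = \frac{3663}{-13830} = 3663 \left(- \frac{1}{13830}\right) = - \frac{1221}{4610}$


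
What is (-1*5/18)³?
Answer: -125/5832 ≈ -0.021433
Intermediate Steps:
(-1*5/18)³ = (-5*1/18)³ = (-5/18)³ = -125/5832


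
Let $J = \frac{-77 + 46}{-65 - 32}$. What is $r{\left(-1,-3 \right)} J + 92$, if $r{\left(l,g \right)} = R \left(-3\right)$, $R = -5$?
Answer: $\frac{9389}{97} \approx 96.794$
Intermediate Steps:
$r{\left(l,g \right)} = 15$ ($r{\left(l,g \right)} = \left(-5\right) \left(-3\right) = 15$)
$J = \frac{31}{97}$ ($J = - \frac{31}{-97} = \left(-31\right) \left(- \frac{1}{97}\right) = \frac{31}{97} \approx 0.31959$)
$r{\left(-1,-3 \right)} J + 92 = 15 \cdot \frac{31}{97} + 92 = \frac{465}{97} + 92 = \frac{9389}{97}$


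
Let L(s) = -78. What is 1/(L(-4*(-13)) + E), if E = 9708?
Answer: 1/9630 ≈ 0.00010384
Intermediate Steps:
1/(L(-4*(-13)) + E) = 1/(-78 + 9708) = 1/9630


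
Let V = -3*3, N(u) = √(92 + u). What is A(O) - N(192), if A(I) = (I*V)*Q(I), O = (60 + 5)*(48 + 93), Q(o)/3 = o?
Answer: -2267925075 - 2*√71 ≈ -2.2679e+9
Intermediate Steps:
Q(o) = 3*o
O = 9165 (O = 65*141 = 9165)
V = -9
A(I) = -27*I² (A(I) = (I*(-9))*(3*I) = (-9*I)*(3*I) = -27*I²)
A(O) - N(192) = -27*9165² - √(92 + 192) = -27*83997225 - √284 = -2267925075 - 2*√71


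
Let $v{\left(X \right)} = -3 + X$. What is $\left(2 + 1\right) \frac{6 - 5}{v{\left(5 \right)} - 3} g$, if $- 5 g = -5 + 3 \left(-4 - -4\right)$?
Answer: $-3$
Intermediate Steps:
$g = 1$ ($g = - \frac{-5 + 3 \left(-4 - -4\right)}{5} = - \frac{-5 + 3 \left(-4 + 4\right)}{5} = - \frac{-5 + 3 \cdot 0}{5} = - \frac{-5 + 0}{5} = \left(- \frac{1}{5}\right) \left(-5\right) = 1$)
$\left(2 + 1\right) \frac{6 - 5}{v{\left(5 \right)} - 3} g = \left(2 + 1\right) \frac{6 - 5}{\left(-3 + 5\right) - 3} \cdot 1 = 3 \cdot 1 \frac{1}{2 - 3} \cdot 1 = 3 \cdot 1 \frac{1}{-1} \cdot 1 = 3 \cdot 1 \left(-1\right) 1 = 3 \left(-1\right) 1 = \left(-3\right) 1 = -3$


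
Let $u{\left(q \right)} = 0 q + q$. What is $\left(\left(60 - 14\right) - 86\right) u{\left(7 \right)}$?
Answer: $-280$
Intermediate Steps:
$u{\left(q \right)} = q$ ($u{\left(q \right)} = 0 + q = q$)
$\left(\left(60 - 14\right) - 86\right) u{\left(7 \right)} = \left(\left(60 - 14\right) - 86\right) 7 = \left(46 - 86\right) 7 = \left(-40\right) 7 = -280$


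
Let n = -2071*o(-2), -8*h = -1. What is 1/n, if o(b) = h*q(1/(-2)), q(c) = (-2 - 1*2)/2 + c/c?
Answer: 8/2071 ≈ 0.0038629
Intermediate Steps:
q(c) = -1 (q(c) = (-2 - 2)*(½) + 1 = -4*½ + 1 = -2 + 1 = -1)
h = ⅛ (h = -⅛*(-1) = ⅛ ≈ 0.12500)
o(b) = -⅛ (o(b) = (⅛)*(-1) = -⅛)
n = 2071/8 (n = -2071*(-⅛) = 2071/8 ≈ 258.88)
1/n = 1/(2071/8) = 8/2071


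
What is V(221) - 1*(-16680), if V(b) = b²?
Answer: 65521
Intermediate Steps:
V(221) - 1*(-16680) = 221² - 1*(-16680) = 48841 + 16680 = 65521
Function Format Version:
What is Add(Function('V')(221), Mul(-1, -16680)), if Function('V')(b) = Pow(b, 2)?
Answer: 65521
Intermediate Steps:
Add(Function('V')(221), Mul(-1, -16680)) = Add(Pow(221, 2), Mul(-1, -16680)) = Add(48841, 16680) = 65521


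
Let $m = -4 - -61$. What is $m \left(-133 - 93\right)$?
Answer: $-12882$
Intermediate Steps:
$m = 57$ ($m = -4 + 61 = 57$)
$m \left(-133 - 93\right) = 57 \left(-133 - 93\right) = 57 \left(-226\right) = -12882$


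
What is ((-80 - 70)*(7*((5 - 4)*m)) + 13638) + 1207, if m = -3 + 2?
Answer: 15895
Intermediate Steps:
m = -1
((-80 - 70)*(7*((5 - 4)*m)) + 13638) + 1207 = ((-80 - 70)*(7*((5 - 4)*(-1))) + 13638) + 1207 = (-1050*1*(-1) + 13638) + 1207 = (-1050*(-1) + 13638) + 1207 = (-150*(-7) + 13638) + 1207 = (1050 + 13638) + 1207 = 14688 + 1207 = 15895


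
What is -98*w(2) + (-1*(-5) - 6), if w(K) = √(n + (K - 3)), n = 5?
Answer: -197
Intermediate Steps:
w(K) = √(2 + K) (w(K) = √(5 + (K - 3)) = √(5 + (-3 + K)) = √(2 + K))
-98*w(2) + (-1*(-5) - 6) = -98*√(2 + 2) + (-1*(-5) - 6) = -98*√4 + (5 - 6) = -98*2 - 1 = -196 - 1 = -197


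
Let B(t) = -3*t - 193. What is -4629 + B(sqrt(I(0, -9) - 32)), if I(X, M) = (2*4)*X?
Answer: -4822 - 12*I*sqrt(2) ≈ -4822.0 - 16.971*I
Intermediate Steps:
I(X, M) = 8*X
B(t) = -193 - 3*t
-4629 + B(sqrt(I(0, -9) - 32)) = -4629 + (-193 - 3*sqrt(8*0 - 32)) = -4629 + (-193 - 3*sqrt(0 - 32)) = -4629 + (-193 - 12*I*sqrt(2)) = -4822 - 12*I*sqrt(2)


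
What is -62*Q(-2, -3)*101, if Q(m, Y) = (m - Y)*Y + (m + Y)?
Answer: 50096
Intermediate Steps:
Q(m, Y) = Y + m + Y*(m - Y) (Q(m, Y) = Y*(m - Y) + (Y + m) = Y + m + Y*(m - Y))
-62*Q(-2, -3)*101 = -62*(-3 - 2 - 1*(-3)² - 3*(-2))*101 = -62*(-3 - 2 - 1*9 + 6)*101 = -62*(-3 - 2 - 9 + 6)*101 = -62*(-8)*101 = 496*101 = 50096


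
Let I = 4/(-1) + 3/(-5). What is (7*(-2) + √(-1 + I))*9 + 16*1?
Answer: -110 + 18*I*√35/5 ≈ -110.0 + 21.298*I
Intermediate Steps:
I = -23/5 (I = 4*(-1) + 3*(-⅕) = -4 - ⅗ = -23/5 ≈ -4.6000)
(7*(-2) + √(-1 + I))*9 + 16*1 = (7*(-2) + √(-1 - 23/5))*9 + 16*1 = (-14 + √(-28/5))*9 + 16 = (-14 + 2*I*√35/5)*9 + 16 = (-126 + 18*I*√35/5) + 16 = -110 + 18*I*√35/5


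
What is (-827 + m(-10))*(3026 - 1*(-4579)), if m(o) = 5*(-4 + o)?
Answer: -6821685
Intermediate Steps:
m(o) = -20 + 5*o
(-827 + m(-10))*(3026 - 1*(-4579)) = (-827 + (-20 + 5*(-10)))*(3026 - 1*(-4579)) = (-827 + (-20 - 50))*(3026 + 4579) = (-827 - 70)*7605 = -897*7605 = -6821685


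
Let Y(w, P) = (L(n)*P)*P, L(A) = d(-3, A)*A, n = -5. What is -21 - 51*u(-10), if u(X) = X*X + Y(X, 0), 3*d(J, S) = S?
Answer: -5121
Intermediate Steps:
d(J, S) = S/3
L(A) = A²/3 (L(A) = (A/3)*A = A²/3)
Y(w, P) = 25*P²/3 (Y(w, P) = (((⅓)*(-5)²)*P)*P = (((⅓)*25)*P)*P = (25*P/3)*P = 25*P²/3)
u(X) = X² (u(X) = X*X + (25/3)*0² = X² + (25/3)*0 = X² + 0 = X²)
-21 - 51*u(-10) = -21 - 51*(-10)² = -21 - 51*100 = -21 - 5100 = -5121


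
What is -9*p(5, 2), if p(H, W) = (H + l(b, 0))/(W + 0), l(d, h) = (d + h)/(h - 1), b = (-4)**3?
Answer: -621/2 ≈ -310.50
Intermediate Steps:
b = -64
l(d, h) = (d + h)/(-1 + h)
p(H, W) = (64 + H)/W (p(H, W) = (H + (-64 + 0)/(-1 + 0))/(W + 0) = (H - 64/(-1))/W = (H - 1*(-64))/W = (H + 64)/W = (64 + H)/W)
-9*p(5, 2) = -9*(64 + 5)/2 = -9*69/2 = -621/2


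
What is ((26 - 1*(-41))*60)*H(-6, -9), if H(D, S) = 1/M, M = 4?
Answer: 1005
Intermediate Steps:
H(D, S) = 1/4
((26 - 1*(-41))*60)*H(-6, -9) = ((26 - 1*(-41))*60)*(1/4) = ((26 + 41)*60)*(1/4) = (67*60)*(1/4) = 4020*(1/4) = 1005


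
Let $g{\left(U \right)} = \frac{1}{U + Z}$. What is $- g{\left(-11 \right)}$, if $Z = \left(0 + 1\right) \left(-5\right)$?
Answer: $\frac{1}{16} \approx 0.0625$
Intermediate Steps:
$Z = -5$ ($Z = 1 \left(-5\right) = -5$)
$g{\left(U \right)} = \frac{1}{-5 + U}$ ($g{\left(U \right)} = \frac{1}{U - 5} = \frac{1}{-5 + U}$)
$- g{\left(-11 \right)} = - \frac{1}{-5 - 11} = - \frac{1}{-16} = \left(-1\right) \left(- \frac{1}{16}\right) = \frac{1}{16}$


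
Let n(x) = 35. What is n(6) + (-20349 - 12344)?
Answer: -32658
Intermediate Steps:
n(6) + (-20349 - 12344) = 35 + (-20349 - 12344) = 35 - 32693 = -32658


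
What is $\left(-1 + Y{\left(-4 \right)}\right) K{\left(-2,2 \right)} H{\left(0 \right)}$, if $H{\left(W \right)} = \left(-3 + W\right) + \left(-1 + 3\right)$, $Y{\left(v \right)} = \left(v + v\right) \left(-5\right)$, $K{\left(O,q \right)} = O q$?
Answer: $156$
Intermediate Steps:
$Y{\left(v \right)} = - 10 v$ ($Y{\left(v \right)} = 2 v \left(-5\right) = - 10 v$)
$H{\left(W \right)} = -1 + W$ ($H{\left(W \right)} = \left(-3 + W\right) + 2 = -1 + W$)
$\left(-1 + Y{\left(-4 \right)}\right) K{\left(-2,2 \right)} H{\left(0 \right)} = \left(-1 - -40\right) \left(\left(-2\right) 2\right) \left(-1 + 0\right) = \left(-1 + 40\right) \left(-4\right) \left(-1\right) = 39 \left(-4\right) \left(-1\right) = \left(-156\right) \left(-1\right) = 156$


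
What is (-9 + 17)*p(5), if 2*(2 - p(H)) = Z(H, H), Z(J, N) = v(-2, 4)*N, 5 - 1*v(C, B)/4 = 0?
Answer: -384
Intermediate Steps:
v(C, B) = 20 (v(C, B) = 20 - 4*0 = 20 + 0 = 20)
Z(J, N) = 20*N
p(H) = 2 - 10*H
(-9 + 17)*p(5) = (-9 + 17)*(2 - 10*5) = 8*(2 - 50) = 8*(-48) = -384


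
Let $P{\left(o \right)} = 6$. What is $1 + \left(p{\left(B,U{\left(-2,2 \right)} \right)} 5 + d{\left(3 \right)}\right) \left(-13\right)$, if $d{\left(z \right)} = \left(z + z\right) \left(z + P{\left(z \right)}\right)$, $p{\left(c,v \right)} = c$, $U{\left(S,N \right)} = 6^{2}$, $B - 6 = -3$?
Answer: $-896$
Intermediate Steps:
$B = 3$ ($B = 6 - 3 = 3$)
$U{\left(S,N \right)} = 36$
$d{\left(z \right)} = 2 z \left(6 + z\right)$ ($d{\left(z \right)} = \left(z + z\right) \left(z + 6\right) = 2 z \left(6 + z\right)$)
$1 + \left(p{\left(B,U{\left(-2,2 \right)} \right)} 5 + d{\left(3 \right)}\right) \left(-13\right) = 1 + \left(3 \cdot 5 + 2 \cdot 3 \left(6 + 3\right)\right) \left(-13\right) = 1 + \left(15 + 2 \cdot 3 \cdot 9\right) \left(-13\right) = 1 + \left(15 + 54\right) \left(-13\right) = 1 + 69 \left(-13\right) = 1 - 897 = -896$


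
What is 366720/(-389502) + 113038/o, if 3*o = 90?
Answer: 1222709041/324585 ≈ 3767.0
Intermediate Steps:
o = 30 (o = (1/3)*90 = 30)
366720/(-389502) + 113038/o = 366720/(-389502) + 113038/30 = 366720*(-1/389502) + 113038*(1/30) = -61120/64917 + 56519/15 = 1222709041/324585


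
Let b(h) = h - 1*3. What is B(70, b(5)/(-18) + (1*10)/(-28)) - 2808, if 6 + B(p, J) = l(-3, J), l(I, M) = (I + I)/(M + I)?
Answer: -1228962/437 ≈ -2812.3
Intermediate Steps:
b(h) = -3 + h (b(h) = h - 3 = -3 + h)
l(I, M) = 2*I/(I + M) (l(I, M) = (2*I)/(I + M) = 2*I/(I + M))
B(p, J) = -6 - 6/(-3 + J) (B(p, J) = -6 + 2*(-3)/(-3 + J) = -6 - 6/(-3 + J))
B(70, b(5)/(-18) + (1*10)/(-28)) - 2808 = 6*(2 - ((-3 + 5)/(-18) + (1*10)/(-28)))/(-3 + ((-3 + 5)/(-18) + (1*10)/(-28))) - 2808 = 6*(2 - (2*(-1/18) + 10*(-1/28)))/(-3 + (2*(-1/18) + 10*(-1/28))) - 2808 = 6*(2 - (-⅑ - 5/14))/(-3 + (-⅑ - 5/14)) - 2808 = 6*(2 - 1*(-59/126))/(-3 - 59/126) - 2808 = 6*(2 + 59/126)/(-437/126) - 2808 = 6*(-126/437)*(311/126) - 2808 = -1866/437 - 2808 = -1228962/437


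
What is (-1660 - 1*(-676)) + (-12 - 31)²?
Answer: 865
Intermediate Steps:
(-1660 - 1*(-676)) + (-12 - 31)² = (-1660 + 676) + (-43)² = -984 + 1849 = 865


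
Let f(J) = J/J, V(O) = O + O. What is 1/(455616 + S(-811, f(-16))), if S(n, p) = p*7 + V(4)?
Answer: 1/455631 ≈ 2.1948e-6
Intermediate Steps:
V(O) = 2*O
f(J) = 1
S(n, p) = 8 + 7*p (S(n, p) = p*7 + 2*4 = 7*p + 8 = 8 + 7*p)
1/(455616 + S(-811, f(-16))) = 1/(455616 + (8 + 7*1)) = 1/(455616 + (8 + 7)) = 1/(455616 + 15) = 1/455631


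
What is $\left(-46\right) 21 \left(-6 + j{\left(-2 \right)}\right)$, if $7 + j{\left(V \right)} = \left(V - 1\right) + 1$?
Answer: $14490$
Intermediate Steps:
$j{\left(V \right)} = -7 + V$ ($j{\left(V \right)} = -7 + \left(\left(V - 1\right) + 1\right) = -7 + \left(\left(-1 + V\right) + 1\right) = -7 + V$)
$\left(-46\right) 21 \left(-6 + j{\left(-2 \right)}\right) = \left(-46\right) 21 \left(-6 - 9\right) = - 966 \left(-6 - 9\right) = \left(-966\right) \left(-15\right) = 14490$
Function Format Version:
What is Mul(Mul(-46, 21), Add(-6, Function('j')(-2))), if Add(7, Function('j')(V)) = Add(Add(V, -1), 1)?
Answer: 14490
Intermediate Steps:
Function('j')(V) = Add(-7, V) (Function('j')(V) = Add(-7, Add(Add(V, -1), 1)) = Add(-7, Add(Add(-1, V), 1)) = Add(-7, V))
Mul(Mul(-46, 21), Add(-6, Function('j')(-2))) = Mul(Mul(-46, 21), Add(-6, Add(-7, -2))) = Mul(-966, Add(-6, -9)) = Mul(-966, -15) = 14490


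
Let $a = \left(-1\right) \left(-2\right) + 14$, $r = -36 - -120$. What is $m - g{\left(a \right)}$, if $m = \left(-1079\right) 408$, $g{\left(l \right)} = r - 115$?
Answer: $-440201$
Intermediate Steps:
$r = 84$ ($r = -36 + 120 = 84$)
$a = 16$ ($a = 2 + 14 = 16$)
$g{\left(l \right)} = -31$ ($g{\left(l \right)} = 84 - 115 = -31$)
$m = -440232$
$m - g{\left(a \right)} = -440232 - -31 = -440232 + 31 = -440201$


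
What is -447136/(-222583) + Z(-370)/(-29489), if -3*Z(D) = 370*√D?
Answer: 447136/222583 + 10*I*√370/2391 ≈ 2.0089 + 0.080449*I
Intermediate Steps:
Z(D) = -370*√D/3
-447136/(-222583) + Z(-370)/(-29489) = -447136/(-222583) - 370*I*√370/3/(-29489) = -447136*(-1/222583) - 370*I*√370/3*(-1/29489) = 447136/222583 - 370*I*√370/3*(-1/29489) = 447136/222583 + 10*I*√370/2391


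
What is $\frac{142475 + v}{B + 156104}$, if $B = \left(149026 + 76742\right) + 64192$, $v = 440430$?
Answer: $\frac{582905}{446064} \approx 1.3068$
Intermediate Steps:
$B = 289960$ ($B = 225768 + 64192 = 289960$)
$\frac{142475 + v}{B + 156104} = \frac{142475 + 440430}{289960 + 156104} = \frac{582905}{446064}$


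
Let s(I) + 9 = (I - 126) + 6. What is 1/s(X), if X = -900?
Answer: -1/1029 ≈ -0.00097182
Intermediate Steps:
s(I) = -129 + I (s(I) = -9 + ((I - 126) + 6) = -9 + ((-126 + I) + 6) = -9 + (-120 + I) = -129 + I)
1/s(X) = 1/(-129 - 900) = 1/(-1029) = -1/1029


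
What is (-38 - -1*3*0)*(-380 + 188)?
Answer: 7296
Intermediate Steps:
(-38 - -1*3*0)*(-380 + 188) = (-38 - (-3*0))*(-192) = (-38 - 0)*(-192) = (-38 - 1*0)*(-192) = (-38 + 0)*(-192) = -38*(-192) = 7296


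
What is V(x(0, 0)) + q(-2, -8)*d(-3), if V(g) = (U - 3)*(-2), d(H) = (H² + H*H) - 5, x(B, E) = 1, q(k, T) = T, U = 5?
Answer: -108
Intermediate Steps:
d(H) = -5 + 2*H² (d(H) = (H² + H²) - 5 = 2*H² - 5 = -5 + 2*H²)
V(g) = -4 (V(g) = (5 - 3)*(-2) = 2*(-2) = -4)
V(x(0, 0)) + q(-2, -8)*d(-3) = -4 - 8*(-5 + 2*(-3)²) = -4 - 8*(-5 + 2*9) = -4 - 8*(-5 + 18) = -4 - 8*13 = -4 - 104 = -108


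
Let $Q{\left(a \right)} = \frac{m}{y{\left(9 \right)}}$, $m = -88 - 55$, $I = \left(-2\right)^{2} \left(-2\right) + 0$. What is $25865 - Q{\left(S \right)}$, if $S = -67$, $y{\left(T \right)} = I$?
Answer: $\frac{206777}{8} \approx 25847.0$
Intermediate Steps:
$I = -8$ ($I = 4 \left(-2\right) + 0 = -8 + 0 = -8$)
$y{\left(T \right)} = -8$
$m = -143$
$Q{\left(a \right)} = \frac{143}{8}$ ($Q{\left(a \right)} = - \frac{143}{-8} = \left(-143\right) \left(- \frac{1}{8}\right) = \frac{143}{8}$)
$25865 - Q{\left(S \right)} = 25865 - \frac{143}{8} = \frac{206777}{8}$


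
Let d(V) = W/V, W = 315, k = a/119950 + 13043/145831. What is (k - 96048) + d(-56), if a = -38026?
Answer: -6720860574149549/69969713800 ≈ -96054.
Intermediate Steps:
k = -1990430878/8746214225 (k = -38026/119950 + 13043/145831 = -38026*1/119950 + 13043*(1/145831) = -19013/59975 + 13043/145831 = -1990430878/8746214225 ≈ -0.22758)
d(V) = 315/V
(k - 96048) + d(-56) = (-1990430878/8746214225 - 96048) + 315/(-56) = -840058374313678/8746214225 + 315*(-1/56) = -840058374313678/8746214225 - 45/8 = -6720860574149549/69969713800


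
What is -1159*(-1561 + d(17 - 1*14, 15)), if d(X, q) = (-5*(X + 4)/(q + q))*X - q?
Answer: 3661281/2 ≈ 1.8306e+6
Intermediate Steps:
d(X, q) = -q - 5*X*(4 + X)/(2*q) (d(X, q) = (-5*(4 + X)/(2*q))*X - q = -5*X*(4 + X)/(2*q) - q = -q - 5*X*(4 + X)/(2*q))
-1159*(-1561 + d(17 - 1*14, 15)) = -1159*(-1561 + (-1*15² - 10*(17 - 1*14) - 5*(17 - 1*14)²/2)/15) = -1159*(-1561 + (-1*225 - 10*(17 - 14) - 5*(17 - 14)²/2)/15) = -1159*(-1561 + (-225 - 10*3 - 5/2*3²)/15) = -1159*(-1561 + (-225 - 30 - 5/2*9)/15) = -1159*(-1561 + (-225 - 30 - 45/2)/15) = -1159*(-1561 + (1/15)*(-555/2)) = -1159*(-1561 - 37/2) = -1159*(-3159/2) = 3661281/2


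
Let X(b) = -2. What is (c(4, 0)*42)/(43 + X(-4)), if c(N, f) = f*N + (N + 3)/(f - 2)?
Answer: -147/41 ≈ -3.5854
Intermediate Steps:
c(N, f) = N*f + (3 + N)/(-2 + f)
(c(4, 0)*42)/(43 + X(-4)) = (((3 + 4 + 4*0² - 2*4*0)/(-2 + 0))*42)/(43 - 2) = (((3 + 4 + 4*0 + 0)/(-2))*42)/41 = (-(3 + 4 + 0 + 0)/2*42)*(1/41) = (-½*7*42)*(1/41) = -7/2*42*(1/41) = -147*1/41 = -147/41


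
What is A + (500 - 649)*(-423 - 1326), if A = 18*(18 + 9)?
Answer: 261087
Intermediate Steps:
A = 486 (A = 18*27 = 486)
A + (500 - 649)*(-423 - 1326) = 486 + (500 - 649)*(-423 - 1326) = 486 - 149*(-1749) = 486 + 260601 = 261087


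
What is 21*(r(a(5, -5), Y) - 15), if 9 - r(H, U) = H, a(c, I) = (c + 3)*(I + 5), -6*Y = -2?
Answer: -126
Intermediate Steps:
Y = ⅓ (Y = -⅙*(-2) = ⅓ ≈ 0.33333)
a(c, I) = (3 + c)*(5 + I)
r(H, U) = 9 - H
21*(r(a(5, -5), Y) - 15) = 21*((9 - (15 + 3*(-5) + 5*5 - 5*5)) - 15) = 21*((9 - (15 - 15 + 25 - 25)) - 15) = 21*((9 - 1*0) - 15) = 21*((9 + 0) - 15) = 21*(9 - 15) = 21*(-6) = -126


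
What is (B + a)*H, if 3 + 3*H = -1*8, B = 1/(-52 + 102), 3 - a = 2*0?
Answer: -1661/150 ≈ -11.073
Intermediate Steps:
a = 3 (a = 3 - 2*0 = 3 - 1*0 = 3 + 0 = 3)
B = 1/50 ≈ 0.020000
H = -11/3 (H = -1 + (-1*8)/3 = -1 + (⅓)*(-8) = -1 - 8/3 = -11/3 ≈ -3.6667)
(B + a)*H = (1/50 + 3)*(-11/3) = (151/50)*(-11/3) = -1661/150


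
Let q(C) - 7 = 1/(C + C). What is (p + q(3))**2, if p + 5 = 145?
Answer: 779689/36 ≈ 21658.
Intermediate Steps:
q(C) = 7 + 1/(2*C) (q(C) = 7 + 1/(C + C) = 7 + 1/(2*C))
p = 140 (p = -5 + 145 = 140)
(p + q(3))**2 = (140 + (7 + (1/2)/3))**2 = (140 + (7 + (1/2)*(1/3)))**2 = (140 + (7 + 1/6))**2 = (140 + 43/6)**2 = (883/6)**2 = 779689/36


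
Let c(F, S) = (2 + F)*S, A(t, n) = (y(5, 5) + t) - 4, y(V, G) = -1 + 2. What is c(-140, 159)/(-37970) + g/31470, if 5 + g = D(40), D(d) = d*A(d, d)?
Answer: 74652049/119491590 ≈ 0.62475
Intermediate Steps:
y(V, G) = 1
A(t, n) = -3 + t (A(t, n) = (1 + t) - 4 = -3 + t)
c(F, S) = S*(2 + F)
D(d) = d*(-3 + d)
g = 1475 (g = -5 + 40*(-3 + 40) = -5 + 40*37 = -5 + 1480 = 1475)
c(-140, 159)/(-37970) + g/31470 = (159*(2 - 140))/(-37970) + 1475/31470 = (159*(-138))*(-1/37970) + 1475*(1/31470) = -21942*(-1/37970) + 295/6294 = 10971/18985 + 295/6294 = 74652049/119491590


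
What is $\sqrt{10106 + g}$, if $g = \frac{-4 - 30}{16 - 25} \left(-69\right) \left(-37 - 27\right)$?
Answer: $\frac{\sqrt{241098}}{3} \approx 163.67$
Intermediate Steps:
$g = \frac{50048}{3}$ ($g = - \frac{34}{-9} \left(-69\right) \left(-64\right) = \left(-34\right) \left(- \frac{1}{9}\right) \left(-69\right) \left(-64\right) = \frac{34}{9} \left(-69\right) \left(-64\right) = \left(- \frac{782}{3}\right) \left(-64\right) = \frac{50048}{3} \approx 16683.0$)
$\sqrt{10106 + g} = \sqrt{10106 + \frac{50048}{3}} = \sqrt{\frac{80366}{3}} = \frac{\sqrt{241098}}{3}$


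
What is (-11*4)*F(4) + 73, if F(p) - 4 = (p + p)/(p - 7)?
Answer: 43/3 ≈ 14.333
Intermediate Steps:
F(p) = 4 + 2*p/(-7 + p) (F(p) = 4 + (p + p)/(p - 7) = 4 + (2*p)/(-7 + p) = 4 + 2*p/(-7 + p))
(-11*4)*F(4) + 73 = (-11*4)*(2*(-14 + 3*4)/(-7 + 4)) + 73 = -88*(-14 + 12)/(-3) + 73 = -88*(-1)*(-2)/3 + 73 = -44*4/3 + 73 = -176/3 + 73 = 43/3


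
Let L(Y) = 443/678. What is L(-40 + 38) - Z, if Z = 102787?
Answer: -69689143/678 ≈ -1.0279e+5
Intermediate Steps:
L(Y) = 443/678 (L(Y) = 443*(1/678) = 443/678)
L(-40 + 38) - Z = 443/678 - 1*102787 = 443/678 - 102787 = -69689143/678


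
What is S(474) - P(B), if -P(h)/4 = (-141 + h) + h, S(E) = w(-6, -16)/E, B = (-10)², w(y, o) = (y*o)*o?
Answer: 18388/79 ≈ 232.76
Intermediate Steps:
w(y, o) = y*o² (w(y, o) = (o*y)*o = y*o²)
B = 100
S(E) = -1536/E (S(E) = (-6*(-16)²)/E = (-6*256)/E = -1536/E)
P(h) = 564 - 8*h (P(h) = -4*((-141 + h) + h) = -4*(-141 + 2*h) = 564 - 8*h)
S(474) - P(B) = -1536/474 - (564 - 8*100) = -1536*1/474 - (564 - 800) = -256/79 - 1*(-236) = -256/79 + 236 = 18388/79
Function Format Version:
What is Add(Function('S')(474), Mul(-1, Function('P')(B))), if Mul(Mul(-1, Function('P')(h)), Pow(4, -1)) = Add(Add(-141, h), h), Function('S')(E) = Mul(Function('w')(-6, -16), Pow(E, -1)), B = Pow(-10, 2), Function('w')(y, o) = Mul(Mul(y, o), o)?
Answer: Rational(18388, 79) ≈ 232.76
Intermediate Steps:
Function('w')(y, o) = Mul(y, Pow(o, 2)) (Function('w')(y, o) = Mul(Mul(o, y), o) = Mul(y, Pow(o, 2)))
B = 100
Function('S')(E) = Mul(-1536, Pow(E, -1)) (Function('S')(E) = Mul(Mul(-6, Pow(-16, 2)), Pow(E, -1)) = Mul(Mul(-6, 256), Pow(E, -1)) = Mul(-1536, Pow(E, -1)))
Function('P')(h) = Add(564, Mul(-8, h)) (Function('P')(h) = Mul(-4, Add(Add(-141, h), h)) = Mul(-4, Add(-141, Mul(2, h))) = Add(564, Mul(-8, h)))
Add(Function('S')(474), Mul(-1, Function('P')(B))) = Add(Mul(-1536, Pow(474, -1)), Mul(-1, Add(564, Mul(-8, 100)))) = Add(Mul(-1536, Rational(1, 474)), Mul(-1, Add(564, -800))) = Add(Rational(-256, 79), Mul(-1, -236)) = Add(Rational(-256, 79), 236) = Rational(18388, 79)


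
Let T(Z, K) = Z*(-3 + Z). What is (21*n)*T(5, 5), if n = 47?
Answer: 9870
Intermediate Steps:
(21*n)*T(5, 5) = (21*47)*(5*(-3 + 5)) = 987*(5*2) = 987*10 = 9870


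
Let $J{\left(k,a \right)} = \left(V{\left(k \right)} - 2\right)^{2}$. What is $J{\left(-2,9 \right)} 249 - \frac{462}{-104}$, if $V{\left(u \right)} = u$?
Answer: $\frac{207399}{52} \approx 3988.4$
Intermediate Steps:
$J{\left(k,a \right)} = \left(-2 + k\right)^{2}$ ($J{\left(k,a \right)} = \left(k - 2\right)^{2} = \left(-2 + k\right)^{2}$)
$J{\left(-2,9 \right)} 249 - \frac{462}{-104} = \left(-2 - 2\right)^{2} \cdot 249 - \frac{462}{-104} = \left(-4\right)^{2} \cdot 249 - - \frac{231}{52} = 16 \cdot 249 + \frac{231}{52} = 3984 + \frac{231}{52} = \frac{207399}{52}$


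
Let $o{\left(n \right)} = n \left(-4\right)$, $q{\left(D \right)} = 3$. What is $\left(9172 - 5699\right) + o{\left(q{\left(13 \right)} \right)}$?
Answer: $3461$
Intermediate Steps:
$o{\left(n \right)} = - 4 n$
$\left(9172 - 5699\right) + o{\left(q{\left(13 \right)} \right)} = \left(9172 - 5699\right) - 12 = 3473 - 12 = 3461$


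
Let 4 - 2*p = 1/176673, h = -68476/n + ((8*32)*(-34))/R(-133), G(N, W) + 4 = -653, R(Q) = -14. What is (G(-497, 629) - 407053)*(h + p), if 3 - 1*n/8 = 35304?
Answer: -3597695944352770/14142253 ≈ -2.5439e+8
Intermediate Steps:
G(N, W) = -657 (G(N, W) = -4 - 653 = -657)
n = -282408 (n = 24 - 8*35304 = 24 - 282432 = -282408)
h = 43911391/70602 (h = -68476/(-282408) + ((8*32)*(-34))/(-14) = -68476*(-1/282408) + (256*(-34))*(-1/14) = 17119/70602 - 8704*(-1/14) = 17119/70602 + 4352/7 = 43911391/70602 ≈ 621.96)
p = 706691/353346 (p = 2 - 1/2/176673 = 2 - 1/2*1/176673 = 2 - 1/353346 = 706691/353346 ≈ 2.0000)
(G(-497, 629) - 407053)*(h + p) = (-657 - 407053)*(43911391/70602 + 706691/353346) = -407710*8824154287/14142253 = -3597695944352770/14142253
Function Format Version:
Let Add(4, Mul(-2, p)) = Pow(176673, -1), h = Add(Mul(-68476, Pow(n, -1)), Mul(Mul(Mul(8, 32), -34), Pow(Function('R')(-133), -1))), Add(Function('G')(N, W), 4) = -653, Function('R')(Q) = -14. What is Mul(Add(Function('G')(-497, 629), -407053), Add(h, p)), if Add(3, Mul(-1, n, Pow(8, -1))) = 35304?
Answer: Rational(-3597695944352770, 14142253) ≈ -2.5439e+8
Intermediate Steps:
Function('G')(N, W) = -657 (Function('G')(N, W) = Add(-4, -653) = -657)
n = -282408 (n = Add(24, Mul(-8, 35304)) = Add(24, -282432) = -282408)
h = Rational(43911391, 70602) (h = Add(Mul(-68476, Pow(-282408, -1)), Mul(Mul(Mul(8, 32), -34), Pow(-14, -1))) = Add(Mul(-68476, Rational(-1, 282408)), Mul(Mul(256, -34), Rational(-1, 14))) = Add(Rational(17119, 70602), Mul(-8704, Rational(-1, 14))) = Add(Rational(17119, 70602), Rational(4352, 7)) = Rational(43911391, 70602) ≈ 621.96)
p = Rational(706691, 353346) (p = Add(2, Mul(Rational(-1, 2), Pow(176673, -1))) = Add(2, Mul(Rational(-1, 2), Rational(1, 176673))) = Add(2, Rational(-1, 353346)) = Rational(706691, 353346) ≈ 2.0000)
Mul(Add(Function('G')(-497, 629), -407053), Add(h, p)) = Mul(Add(-657, -407053), Add(Rational(43911391, 70602), Rational(706691, 353346))) = Mul(-407710, Rational(8824154287, 14142253)) = Rational(-3597695944352770, 14142253)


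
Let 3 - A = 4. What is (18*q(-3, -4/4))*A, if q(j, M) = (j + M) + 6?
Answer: -36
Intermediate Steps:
q(j, M) = 6 + M + j (q(j, M) = (M + j) + 6 = 6 + M + j)
A = -1 (A = 3 - 1*4 = 3 - 4 = -1)
(18*q(-3, -4/4))*A = (18*(6 - 4/4 - 3))*(-1) = (18*(6 - 4*1/4 - 3))*(-1) = (18*(6 - 1 - 3))*(-1) = (18*2)*(-1) = 36*(-1) = -36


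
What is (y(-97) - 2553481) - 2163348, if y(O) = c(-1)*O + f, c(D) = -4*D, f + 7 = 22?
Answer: -4717202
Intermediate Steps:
f = 15 (f = -7 + 22 = 15)
y(O) = 15 + 4*O (y(O) = (-4*(-1))*O + 15 = 4*O + 15 = 15 + 4*O)
(y(-97) - 2553481) - 2163348 = ((15 + 4*(-97)) - 2553481) - 2163348 = ((15 - 388) - 2553481) - 2163348 = (-373 - 2553481) - 2163348 = -2553854 - 2163348 = -4717202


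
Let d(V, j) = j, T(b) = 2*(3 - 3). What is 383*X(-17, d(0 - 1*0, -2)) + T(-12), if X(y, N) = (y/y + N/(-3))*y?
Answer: -32555/3 ≈ -10852.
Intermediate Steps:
T(b) = 0 (T(b) = 2*0 = 0)
X(y, N) = y*(1 - N/3) (X(y, N) = (1 + N*(-⅓))*y = (1 - N/3)*y = y*(1 - N/3))
383*X(-17, d(0 - 1*0, -2)) + T(-12) = 383*((⅓)*(-17)*(3 - 1*(-2))) + 0 = 383*((⅓)*(-17)*(3 + 2)) + 0 = 383*((⅓)*(-17)*5) + 0 = 383*(-85/3) + 0 = -32555/3 + 0 = -32555/3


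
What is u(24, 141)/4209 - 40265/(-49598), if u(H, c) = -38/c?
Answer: 23894144561/29434875462 ≈ 0.81176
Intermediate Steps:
u(24, 141)/4209 - 40265/(-49598) = -38/141/4209 - 40265/(-49598) = -38*1/141*(1/4209) - 40265*(-1/49598) = -38/141*1/4209 + 40265/49598 = -38/593469 + 40265/49598 = 23894144561/29434875462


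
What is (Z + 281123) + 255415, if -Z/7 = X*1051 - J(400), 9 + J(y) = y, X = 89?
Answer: -115498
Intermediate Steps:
J(y) = -9 + y
Z = -652036 (Z = -7*(89*1051 - (-9 + 400)) = -7*(93539 - 1*391) = -7*(93539 - 391) = -7*93148 = -652036)
(Z + 281123) + 255415 = (-652036 + 281123) + 255415 = -370913 + 255415 = -115498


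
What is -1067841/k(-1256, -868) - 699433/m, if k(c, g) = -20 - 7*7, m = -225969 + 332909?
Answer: 38048885221/2459620 ≈ 15469.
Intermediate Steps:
m = 106940
k(c, g) = -69 (k(c, g) = -20 - 49 = -69)
-1067841/k(-1256, -868) - 699433/m = -1067841/(-69) - 699433/106940 = -1067841*(-1/69) - 699433*1/106940 = 355947/23 - 699433/106940 = 38048885221/2459620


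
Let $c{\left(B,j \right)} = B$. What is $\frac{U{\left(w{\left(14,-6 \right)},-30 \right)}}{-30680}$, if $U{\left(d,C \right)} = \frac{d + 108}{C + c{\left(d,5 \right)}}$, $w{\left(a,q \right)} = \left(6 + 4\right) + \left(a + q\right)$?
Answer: $\frac{21}{61360} \approx 0.00034224$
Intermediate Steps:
$w{\left(a,q \right)} = 10 + a + q$ ($w{\left(a,q \right)} = 10 + \left(a + q\right) = 10 + a + q$)
$U{\left(d,C \right)} = \frac{108 + d}{C + d}$ ($U{\left(d,C \right)} = \frac{d + 108}{C + d} = \frac{108 + d}{C + d}$)
$\frac{U{\left(w{\left(14,-6 \right)},-30 \right)}}{-30680} = \frac{\frac{1}{-30 + \left(10 + 14 - 6\right)} \left(108 + \left(10 + 14 - 6\right)\right)}{-30680} = \frac{108 + 18}{-30 + 18} \left(- \frac{1}{30680}\right) = \frac{1}{-12} \cdot 126 \left(- \frac{1}{30680}\right) = \left(- \frac{1}{12}\right) 126 \left(- \frac{1}{30680}\right) = \left(- \frac{21}{2}\right) \left(- \frac{1}{30680}\right) = \frac{21}{61360}$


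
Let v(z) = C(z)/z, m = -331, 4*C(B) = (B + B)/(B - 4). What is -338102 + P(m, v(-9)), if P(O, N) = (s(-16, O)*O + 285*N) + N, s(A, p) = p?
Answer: -228552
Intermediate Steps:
C(B) = B/(2*(-4 + B)) (C(B) = ((B + B)/(B - 4))/4 = ((2*B)/(-4 + B))/4 = (2*B/(-4 + B))/4 = B/(2*(-4 + B)))
v(z) = 1/(2*(-4 + z)) (v(z) = (z/(2*(-4 + z)))/z = 1/(2*(-4 + z)))
P(O, N) = O² + 286*N (P(O, N) = (O*O + 285*N) + N = (O² + 285*N) + N = O² + 286*N)
-338102 + P(m, v(-9)) = -338102 + ((-331)² + 286*(1/(2*(-4 - 9)))) = -338102 + (109561 + 286*((½)/(-13))) = -338102 + (109561 + 286*((½)*(-1/13))) = -338102 + (109561 + 286*(-1/26)) = -338102 + (109561 - 11) = -338102 + 109550 = -228552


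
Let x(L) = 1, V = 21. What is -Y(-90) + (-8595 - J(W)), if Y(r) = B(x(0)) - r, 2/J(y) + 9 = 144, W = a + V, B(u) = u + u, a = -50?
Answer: -1172747/135 ≈ -8687.0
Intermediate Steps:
B(u) = 2*u
W = -29 (W = -50 + 21 = -29)
J(y) = 2/135 (J(y) = 2/(-9 + 144) = 2/135)
Y(r) = 2 - r (Y(r) = 2*1 - r = 2 - r)
-Y(-90) + (-8595 - J(W)) = -(2 - 1*(-90)) + (-8595 - 1*2/135) = -(2 + 90) + (-8595 - 2/135) = -1*92 - 1160327/135 = -92 - 1160327/135 = -1172747/135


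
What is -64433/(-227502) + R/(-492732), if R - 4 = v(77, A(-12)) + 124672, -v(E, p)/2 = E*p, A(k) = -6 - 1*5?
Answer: 41649628/1556909937 ≈ 0.026751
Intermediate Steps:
A(k) = -11 (A(k) = -6 - 5 = -11)
v(E, p) = -2*E*p
R = 126370 (R = 4 + (-2*77*(-11) + 124672) = 4 + (1694 + 124672) = 4 + 126366 = 126370)
-64433/(-227502) + R/(-492732) = -64433/(-227502) + 126370/(-492732) = -64433*(-1/227502) + 126370*(-1/492732) = 64433/227502 - 63185/246366 = 41649628/1556909937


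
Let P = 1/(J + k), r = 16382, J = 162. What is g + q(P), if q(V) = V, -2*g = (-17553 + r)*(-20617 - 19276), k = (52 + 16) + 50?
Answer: -6540058419/280 ≈ -2.3357e+7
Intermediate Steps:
k = 118 (k = 68 + 50 = 118)
g = -46714703/2 (g = -(-17553 + 16382)*(-20617 - 19276)/2 = -(-1171)*(-39893)/2 = -½*46714703 = -46714703/2 ≈ -2.3357e+7)
P = 1/280 (P = 1/(162 + 118) = 1/280 ≈ 0.0035714)
g + q(P) = -46714703/2 + 1/280 = -6540058419/280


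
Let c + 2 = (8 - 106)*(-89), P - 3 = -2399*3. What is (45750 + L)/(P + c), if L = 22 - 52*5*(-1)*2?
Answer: 23146/763 ≈ 30.336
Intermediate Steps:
P = -7194 (P = 3 - 2399*3 = 3 - 7197 = -7194)
L = 542 (L = 22 - (-260)*2 = 22 - 52*(-10) = 22 + 520 = 542)
c = 8720 (c = -2 + (8 - 106)*(-89) = -2 - 98*(-89) = -2 + 8722 = 8720)
(45750 + L)/(P + c) = (45750 + 542)/(-7194 + 8720) = 46292/1526 = 46292*(1/1526) = 23146/763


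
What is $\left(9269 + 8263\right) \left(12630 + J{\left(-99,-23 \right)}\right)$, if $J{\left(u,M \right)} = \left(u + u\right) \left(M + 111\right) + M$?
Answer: $-84451644$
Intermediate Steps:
$J{\left(u,M \right)} = M + 2 u \left(111 + M\right)$ ($J{\left(u,M \right)} = 2 u \left(111 + M\right) + M = M + 2 u \left(111 + M\right)$)
$\left(9269 + 8263\right) \left(12630 + J{\left(-99,-23 \right)}\right) = \left(9269 + 8263\right) \left(12630 + \left(-23 + 222 \left(-99\right) + 2 \left(-23\right) \left(-99\right)\right)\right) = 17532 \left(12630 - 17447\right) = 17532 \left(-4817\right) = -84451644$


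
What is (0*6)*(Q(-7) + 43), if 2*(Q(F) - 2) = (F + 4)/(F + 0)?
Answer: 0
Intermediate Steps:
Q(F) = 2 + (4 + F)/(2*F) (Q(F) = 2 + ((F + 4)/(F + 0))/2 = 2 + ((4 + F)/F)/2 = 2 + (4 + F)/(2*F))
(0*6)*(Q(-7) + 43) = (0*6)*((5/2 + 2/(-7)) + 43) = 0*((5/2 + 2*(-1/7)) + 43) = 0*((5/2 - 2/7) + 43) = 0*(31/14 + 43) = 0*(633/14) = 0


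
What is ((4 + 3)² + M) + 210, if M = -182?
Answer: 77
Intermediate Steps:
((4 + 3)² + M) + 210 = ((4 + 3)² - 182) + 210 = (7² - 182) + 210 = (49 - 182) + 210 = -133 + 210 = 77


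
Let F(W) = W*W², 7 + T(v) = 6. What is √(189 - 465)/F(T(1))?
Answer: -2*I*√69 ≈ -16.613*I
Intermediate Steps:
T(v) = -1 (T(v) = -7 + 6 = -1)
F(W) = W³
√(189 - 465)/F(T(1)) = √(189 - 465)/((-1)³) = √(-276)/(-1) = (2*I*√69)*(-1) = -2*I*√69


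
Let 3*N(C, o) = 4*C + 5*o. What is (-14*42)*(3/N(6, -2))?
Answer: -378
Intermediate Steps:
N(C, o) = 4*C/3 + 5*o/3 (N(C, o) = (4*C + 5*o)/3 = 4*C/3 + 5*o/3)
(-14*42)*(3/N(6, -2)) = (-14*42)*(3/((4/3)*6 + (5/3)*(-2))) = -1764/(8 - 10/3) = -1764/14/3 = -1764*3/14 = -588*9/14 = -378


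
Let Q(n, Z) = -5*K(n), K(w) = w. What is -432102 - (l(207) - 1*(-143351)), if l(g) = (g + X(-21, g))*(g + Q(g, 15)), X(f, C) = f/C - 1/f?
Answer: -2828711/7 ≈ -4.0410e+5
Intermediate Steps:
X(f, C) = -1/f + f/C
Q(n, Z) = -5*n
l(g) = -4*g*(1/21 + g - 21/g) (l(g) = (g + (-1/(-21) - 21/g))*(g - 5*g) = (g + (-1*(-1/21) - 21/g))*(-4*g) = (g + (1/21 - 21/g))*(-4*g) = (1/21 + g - 21/g)*(-4*g) = -4*g*(1/21 + g - 21/g))
-432102 - (l(207) - 1*(-143351)) = -432102 - ((84 - 4*207² - 4/21*207) - 1*(-143351)) = -432102 - ((84 - 4*42849 - 276/7) + 143351) = -432102 - ((84 - 171396 - 276/7) + 143351) = -432102 - (-1199460/7 + 143351) = -432102 - 1*(-196003/7) = -432102 + 196003/7 = -2828711/7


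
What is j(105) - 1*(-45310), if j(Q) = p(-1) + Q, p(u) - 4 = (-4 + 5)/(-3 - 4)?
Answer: 317932/7 ≈ 45419.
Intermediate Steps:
p(u) = 27/7 (p(u) = 4 + (-4 + 5)/(-3 - 4) = 4 + 1/(-7) = 4 + 1*(-⅐) = 4 - ⅐ = 27/7)
j(Q) = 27/7 + Q
j(105) - 1*(-45310) = (27/7 + 105) - 1*(-45310) = 762/7 + 45310 = 317932/7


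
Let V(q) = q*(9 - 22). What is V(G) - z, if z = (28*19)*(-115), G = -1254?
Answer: 77482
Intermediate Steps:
z = -61180 (z = 532*(-115) = -61180)
V(q) = -13*q (V(q) = q*(-13) = -13*q)
V(G) - z = -13*(-1254) - 1*(-61180) = 16302 + 61180 = 77482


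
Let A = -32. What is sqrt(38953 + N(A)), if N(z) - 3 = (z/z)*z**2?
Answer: 2*sqrt(9995) ≈ 199.95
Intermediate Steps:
N(z) = 3 + z**2 (N(z) = 3 + (z/z)*z**2 = 3 + 1*z**2 = 3 + z**2)
sqrt(38953 + N(A)) = sqrt(38953 + (3 + (-32)**2)) = sqrt(38953 + (3 + 1024)) = sqrt(38953 + 1027) = sqrt(39980) = 2*sqrt(9995)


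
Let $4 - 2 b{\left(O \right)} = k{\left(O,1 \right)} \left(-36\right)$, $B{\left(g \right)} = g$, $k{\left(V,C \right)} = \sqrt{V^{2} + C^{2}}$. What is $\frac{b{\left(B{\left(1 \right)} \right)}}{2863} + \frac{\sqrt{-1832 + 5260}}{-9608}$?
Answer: $\frac{2}{2863} - \frac{\sqrt{857}}{4804} + \frac{18 \sqrt{2}}{2863} \approx 0.0034961$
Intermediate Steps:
$k{\left(V,C \right)} = \sqrt{C^{2} + V^{2}}$
$b{\left(O \right)} = 2 + 18 \sqrt{1 + O^{2}}$ ($b{\left(O \right)} = 2 - \frac{\sqrt{1^{2} + O^{2}} \left(-36\right)}{2} = 2 - \frac{\sqrt{1 + O^{2}} \left(-36\right)}{2} = 2 - \frac{\left(-36\right) \sqrt{1 + O^{2}}}{2} = 2 + 18 \sqrt{1 + O^{2}}$)
$\frac{b{\left(B{\left(1 \right)} \right)}}{2863} + \frac{\sqrt{-1832 + 5260}}{-9608} = \frac{2 + 18 \sqrt{1 + 1^{2}}}{2863} + \frac{\sqrt{-1832 + 5260}}{-9608} = \left(2 + 18 \sqrt{1 + 1}\right) \frac{1}{2863} + \sqrt{3428} \left(- \frac{1}{9608}\right) = \left(2 + 18 \sqrt{2}\right) \frac{1}{2863} + 2 \sqrt{857} \left(- \frac{1}{9608}\right) = \left(\frac{2}{2863} + \frac{18 \sqrt{2}}{2863}\right) - \frac{\sqrt{857}}{4804} = \frac{2}{2863} - \frac{\sqrt{857}}{4804} + \frac{18 \sqrt{2}}{2863}$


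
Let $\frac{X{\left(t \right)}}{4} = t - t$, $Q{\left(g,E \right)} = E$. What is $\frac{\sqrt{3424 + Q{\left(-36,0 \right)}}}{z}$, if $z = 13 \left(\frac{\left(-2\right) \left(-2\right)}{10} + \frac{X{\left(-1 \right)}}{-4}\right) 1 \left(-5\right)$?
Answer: $- \frac{2 \sqrt{214}}{13} \approx -2.2506$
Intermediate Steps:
$X{\left(t \right)} = 0$ ($X{\left(t \right)} = 4 \left(t - t\right) = 4 \cdot 0 = 0$)
$z = -26$ ($z = 13 \left(\frac{\left(-2\right) \left(-2\right)}{10} + \frac{0}{-4}\right) 1 \left(-5\right) = 13 \left(4 \cdot \frac{1}{10} + 0 \left(- \frac{1}{4}\right)\right) \left(-5\right) = 13 \left(\frac{2}{5} + 0\right) \left(-5\right) = 13 \cdot \frac{2}{5} \left(-5\right) = \frac{26}{5} \left(-5\right) = -26$)
$\frac{\sqrt{3424 + Q{\left(-36,0 \right)}}}{z} = \frac{\sqrt{3424 + 0}}{-26} = \sqrt{3424} \left(- \frac{1}{26}\right) = 4 \sqrt{214} \left(- \frac{1}{26}\right) = - \frac{2 \sqrt{214}}{13}$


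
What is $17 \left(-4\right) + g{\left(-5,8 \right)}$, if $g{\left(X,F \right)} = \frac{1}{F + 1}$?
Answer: $- \frac{611}{9} \approx -67.889$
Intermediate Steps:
$g{\left(X,F \right)} = \frac{1}{1 + F}$
$17 \left(-4\right) + g{\left(-5,8 \right)} = 17 \left(-4\right) + \frac{1}{1 + 8} = -68 + \frac{1}{9} = - \frac{611}{9}$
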